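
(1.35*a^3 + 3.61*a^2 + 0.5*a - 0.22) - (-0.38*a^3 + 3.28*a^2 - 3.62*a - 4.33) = 1.73*a^3 + 0.33*a^2 + 4.12*a + 4.11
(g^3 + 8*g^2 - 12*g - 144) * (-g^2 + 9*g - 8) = -g^5 + g^4 + 76*g^3 - 28*g^2 - 1200*g + 1152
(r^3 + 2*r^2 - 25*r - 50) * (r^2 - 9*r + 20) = r^5 - 7*r^4 - 23*r^3 + 215*r^2 - 50*r - 1000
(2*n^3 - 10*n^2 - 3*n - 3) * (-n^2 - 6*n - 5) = -2*n^5 - 2*n^4 + 53*n^3 + 71*n^2 + 33*n + 15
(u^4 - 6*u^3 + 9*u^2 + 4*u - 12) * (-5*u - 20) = -5*u^5 + 10*u^4 + 75*u^3 - 200*u^2 - 20*u + 240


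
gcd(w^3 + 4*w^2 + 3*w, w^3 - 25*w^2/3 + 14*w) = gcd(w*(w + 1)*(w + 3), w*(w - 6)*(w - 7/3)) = w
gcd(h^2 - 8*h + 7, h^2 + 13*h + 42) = 1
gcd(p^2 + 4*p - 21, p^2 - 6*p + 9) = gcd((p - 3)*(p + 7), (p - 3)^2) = p - 3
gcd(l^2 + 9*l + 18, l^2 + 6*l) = l + 6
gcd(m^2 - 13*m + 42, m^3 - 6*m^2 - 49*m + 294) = m^2 - 13*m + 42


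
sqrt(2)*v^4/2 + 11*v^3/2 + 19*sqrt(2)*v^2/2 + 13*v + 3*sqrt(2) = (v + sqrt(2)/2)*(v + sqrt(2))*(v + 3*sqrt(2))*(sqrt(2)*v/2 + 1)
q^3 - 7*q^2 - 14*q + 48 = (q - 8)*(q - 2)*(q + 3)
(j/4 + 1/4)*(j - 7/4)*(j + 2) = j^3/4 + 5*j^2/16 - 13*j/16 - 7/8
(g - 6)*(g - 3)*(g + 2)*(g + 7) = g^4 - 49*g^2 + 36*g + 252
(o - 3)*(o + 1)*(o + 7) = o^3 + 5*o^2 - 17*o - 21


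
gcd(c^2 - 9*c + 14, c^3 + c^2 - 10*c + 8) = c - 2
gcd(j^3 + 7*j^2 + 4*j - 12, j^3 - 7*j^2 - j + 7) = j - 1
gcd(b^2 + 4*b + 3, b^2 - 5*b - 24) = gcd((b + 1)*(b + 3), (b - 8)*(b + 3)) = b + 3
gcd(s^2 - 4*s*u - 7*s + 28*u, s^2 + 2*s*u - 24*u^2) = s - 4*u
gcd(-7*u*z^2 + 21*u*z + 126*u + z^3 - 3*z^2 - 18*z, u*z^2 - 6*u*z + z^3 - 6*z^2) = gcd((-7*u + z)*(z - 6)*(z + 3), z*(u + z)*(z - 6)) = z - 6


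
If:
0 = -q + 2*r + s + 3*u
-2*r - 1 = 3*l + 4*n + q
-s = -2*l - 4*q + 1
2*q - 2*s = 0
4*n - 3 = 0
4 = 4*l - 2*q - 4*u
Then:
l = 47/10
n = 3/4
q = -14/5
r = -153/20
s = -14/5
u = 51/10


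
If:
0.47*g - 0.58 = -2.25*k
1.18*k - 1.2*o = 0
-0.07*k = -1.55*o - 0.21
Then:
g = 1.93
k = -0.14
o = -0.14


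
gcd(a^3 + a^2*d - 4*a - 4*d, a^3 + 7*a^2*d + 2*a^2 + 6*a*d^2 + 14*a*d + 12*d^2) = a^2 + a*d + 2*a + 2*d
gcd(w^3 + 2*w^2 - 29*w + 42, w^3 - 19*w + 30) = w^2 - 5*w + 6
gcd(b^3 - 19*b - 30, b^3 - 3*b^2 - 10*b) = b^2 - 3*b - 10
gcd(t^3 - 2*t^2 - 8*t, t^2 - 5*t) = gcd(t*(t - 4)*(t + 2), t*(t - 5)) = t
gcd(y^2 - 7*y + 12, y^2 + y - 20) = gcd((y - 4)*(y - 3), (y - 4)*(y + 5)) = y - 4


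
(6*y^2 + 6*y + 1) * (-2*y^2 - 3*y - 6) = -12*y^4 - 30*y^3 - 56*y^2 - 39*y - 6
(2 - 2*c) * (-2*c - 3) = 4*c^2 + 2*c - 6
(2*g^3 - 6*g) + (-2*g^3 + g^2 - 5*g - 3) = g^2 - 11*g - 3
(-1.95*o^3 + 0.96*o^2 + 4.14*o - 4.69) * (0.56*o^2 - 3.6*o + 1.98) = -1.092*o^5 + 7.5576*o^4 - 4.9986*o^3 - 15.6296*o^2 + 25.0812*o - 9.2862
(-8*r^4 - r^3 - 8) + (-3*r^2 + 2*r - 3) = -8*r^4 - r^3 - 3*r^2 + 2*r - 11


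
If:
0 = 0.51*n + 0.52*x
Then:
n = -1.01960784313725*x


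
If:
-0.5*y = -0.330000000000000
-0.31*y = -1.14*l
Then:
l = 0.18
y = 0.66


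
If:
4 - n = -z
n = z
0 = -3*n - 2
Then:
No Solution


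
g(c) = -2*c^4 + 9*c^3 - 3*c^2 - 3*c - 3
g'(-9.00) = 8070.00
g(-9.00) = -19902.00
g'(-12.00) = 17781.00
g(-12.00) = -57423.00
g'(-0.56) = 10.23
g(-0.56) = -4.04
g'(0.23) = -3.05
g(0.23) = -3.74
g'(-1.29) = 66.84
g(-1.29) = -28.98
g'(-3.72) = 804.79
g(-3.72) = -879.67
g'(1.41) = 19.79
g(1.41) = 4.13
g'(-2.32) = 256.14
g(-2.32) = -182.51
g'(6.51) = -1104.95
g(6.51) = -1258.77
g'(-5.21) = 1892.52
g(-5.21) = -2815.19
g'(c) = -8*c^3 + 27*c^2 - 6*c - 3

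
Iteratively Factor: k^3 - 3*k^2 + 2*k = (k - 2)*(k^2 - k) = k*(k - 2)*(k - 1)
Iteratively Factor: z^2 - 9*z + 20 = (z - 4)*(z - 5)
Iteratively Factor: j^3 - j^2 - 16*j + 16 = (j - 1)*(j^2 - 16) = (j - 1)*(j + 4)*(j - 4)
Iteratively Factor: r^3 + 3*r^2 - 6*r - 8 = (r + 1)*(r^2 + 2*r - 8) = (r + 1)*(r + 4)*(r - 2)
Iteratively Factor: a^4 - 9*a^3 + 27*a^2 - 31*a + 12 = (a - 4)*(a^3 - 5*a^2 + 7*a - 3) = (a - 4)*(a - 1)*(a^2 - 4*a + 3) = (a - 4)*(a - 3)*(a - 1)*(a - 1)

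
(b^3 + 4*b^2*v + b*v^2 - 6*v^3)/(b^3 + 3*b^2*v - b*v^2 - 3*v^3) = (b + 2*v)/(b + v)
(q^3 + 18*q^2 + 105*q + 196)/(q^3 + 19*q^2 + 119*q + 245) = (q + 4)/(q + 5)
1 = 1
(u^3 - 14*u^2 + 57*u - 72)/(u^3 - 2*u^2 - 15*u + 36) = (u - 8)/(u + 4)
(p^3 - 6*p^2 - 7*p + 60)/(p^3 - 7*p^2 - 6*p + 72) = (p - 5)/(p - 6)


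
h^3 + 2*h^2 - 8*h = h*(h - 2)*(h + 4)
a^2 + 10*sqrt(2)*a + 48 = (a + 4*sqrt(2))*(a + 6*sqrt(2))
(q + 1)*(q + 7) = q^2 + 8*q + 7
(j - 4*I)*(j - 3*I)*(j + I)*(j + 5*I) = j^4 - I*j^3 + 25*j^2 - 37*I*j + 60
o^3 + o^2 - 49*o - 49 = (o - 7)*(o + 1)*(o + 7)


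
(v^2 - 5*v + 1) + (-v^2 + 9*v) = 4*v + 1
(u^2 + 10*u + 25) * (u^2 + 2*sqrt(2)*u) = u^4 + 2*sqrt(2)*u^3 + 10*u^3 + 25*u^2 + 20*sqrt(2)*u^2 + 50*sqrt(2)*u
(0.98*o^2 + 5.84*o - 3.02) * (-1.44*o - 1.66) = -1.4112*o^3 - 10.0364*o^2 - 5.3456*o + 5.0132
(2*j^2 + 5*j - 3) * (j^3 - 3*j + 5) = 2*j^5 + 5*j^4 - 9*j^3 - 5*j^2 + 34*j - 15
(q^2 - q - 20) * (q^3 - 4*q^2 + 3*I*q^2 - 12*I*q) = q^5 - 5*q^4 + 3*I*q^4 - 16*q^3 - 15*I*q^3 + 80*q^2 - 48*I*q^2 + 240*I*q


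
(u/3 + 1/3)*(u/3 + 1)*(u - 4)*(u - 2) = u^4/9 - 2*u^3/9 - 13*u^2/9 + 14*u/9 + 8/3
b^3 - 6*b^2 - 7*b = b*(b - 7)*(b + 1)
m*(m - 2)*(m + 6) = m^3 + 4*m^2 - 12*m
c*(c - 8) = c^2 - 8*c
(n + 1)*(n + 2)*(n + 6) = n^3 + 9*n^2 + 20*n + 12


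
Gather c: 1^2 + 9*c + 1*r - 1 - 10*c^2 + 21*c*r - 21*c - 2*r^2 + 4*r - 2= -10*c^2 + c*(21*r - 12) - 2*r^2 + 5*r - 2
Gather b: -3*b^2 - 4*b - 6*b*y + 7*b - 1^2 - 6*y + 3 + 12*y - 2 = -3*b^2 + b*(3 - 6*y) + 6*y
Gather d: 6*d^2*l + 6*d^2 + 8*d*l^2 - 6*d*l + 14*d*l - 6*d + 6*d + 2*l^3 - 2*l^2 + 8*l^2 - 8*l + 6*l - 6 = d^2*(6*l + 6) + d*(8*l^2 + 8*l) + 2*l^3 + 6*l^2 - 2*l - 6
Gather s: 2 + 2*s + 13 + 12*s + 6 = 14*s + 21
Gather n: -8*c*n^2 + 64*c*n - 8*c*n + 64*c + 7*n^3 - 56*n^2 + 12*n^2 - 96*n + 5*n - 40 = 64*c + 7*n^3 + n^2*(-8*c - 44) + n*(56*c - 91) - 40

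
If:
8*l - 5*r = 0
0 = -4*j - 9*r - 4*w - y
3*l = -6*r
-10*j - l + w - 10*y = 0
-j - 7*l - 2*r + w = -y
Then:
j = 0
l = 0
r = 0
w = 0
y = 0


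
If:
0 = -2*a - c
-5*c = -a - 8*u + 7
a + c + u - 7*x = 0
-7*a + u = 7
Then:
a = -49/67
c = 98/67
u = 126/67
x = 25/67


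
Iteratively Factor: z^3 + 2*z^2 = (z + 2)*(z^2) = z*(z + 2)*(z)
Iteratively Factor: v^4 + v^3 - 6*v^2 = (v)*(v^3 + v^2 - 6*v) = v*(v - 2)*(v^2 + 3*v) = v^2*(v - 2)*(v + 3)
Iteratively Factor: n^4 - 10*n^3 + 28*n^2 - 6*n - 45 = (n - 5)*(n^3 - 5*n^2 + 3*n + 9) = (n - 5)*(n - 3)*(n^2 - 2*n - 3) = (n - 5)*(n - 3)^2*(n + 1)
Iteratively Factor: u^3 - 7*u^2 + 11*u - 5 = (u - 5)*(u^2 - 2*u + 1) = (u - 5)*(u - 1)*(u - 1)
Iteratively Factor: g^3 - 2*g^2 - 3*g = (g)*(g^2 - 2*g - 3) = g*(g + 1)*(g - 3)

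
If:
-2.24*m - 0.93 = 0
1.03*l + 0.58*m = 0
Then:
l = 0.23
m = -0.42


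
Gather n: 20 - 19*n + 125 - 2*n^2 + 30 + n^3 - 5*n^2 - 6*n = n^3 - 7*n^2 - 25*n + 175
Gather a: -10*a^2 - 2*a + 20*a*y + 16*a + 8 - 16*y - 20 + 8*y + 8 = -10*a^2 + a*(20*y + 14) - 8*y - 4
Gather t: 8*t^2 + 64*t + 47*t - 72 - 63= 8*t^2 + 111*t - 135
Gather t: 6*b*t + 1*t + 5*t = t*(6*b + 6)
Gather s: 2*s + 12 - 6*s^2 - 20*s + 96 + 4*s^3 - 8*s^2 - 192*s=4*s^3 - 14*s^2 - 210*s + 108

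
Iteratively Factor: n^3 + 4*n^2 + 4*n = (n)*(n^2 + 4*n + 4) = n*(n + 2)*(n + 2)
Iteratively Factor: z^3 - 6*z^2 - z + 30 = (z - 3)*(z^2 - 3*z - 10) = (z - 5)*(z - 3)*(z + 2)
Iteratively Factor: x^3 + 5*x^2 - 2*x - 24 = (x - 2)*(x^2 + 7*x + 12) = (x - 2)*(x + 4)*(x + 3)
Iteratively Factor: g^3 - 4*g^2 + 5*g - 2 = (g - 1)*(g^2 - 3*g + 2) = (g - 2)*(g - 1)*(g - 1)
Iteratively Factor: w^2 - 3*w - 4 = (w - 4)*(w + 1)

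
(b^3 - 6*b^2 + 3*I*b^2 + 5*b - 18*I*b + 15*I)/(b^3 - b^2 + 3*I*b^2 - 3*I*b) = (b - 5)/b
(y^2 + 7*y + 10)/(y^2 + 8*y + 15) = (y + 2)/(y + 3)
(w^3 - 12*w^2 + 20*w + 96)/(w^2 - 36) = (w^2 - 6*w - 16)/(w + 6)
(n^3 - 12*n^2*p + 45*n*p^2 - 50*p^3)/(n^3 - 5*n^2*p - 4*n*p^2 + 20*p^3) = (n - 5*p)/(n + 2*p)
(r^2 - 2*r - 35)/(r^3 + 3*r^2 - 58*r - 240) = (r - 7)/(r^2 - 2*r - 48)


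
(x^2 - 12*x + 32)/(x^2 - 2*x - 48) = (x - 4)/(x + 6)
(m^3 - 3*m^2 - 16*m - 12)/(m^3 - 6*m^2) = 1 + 3/m + 2/m^2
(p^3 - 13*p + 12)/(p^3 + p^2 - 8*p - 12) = (p^2 + 3*p - 4)/(p^2 + 4*p + 4)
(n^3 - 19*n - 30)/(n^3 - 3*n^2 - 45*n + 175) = (n^2 + 5*n + 6)/(n^2 + 2*n - 35)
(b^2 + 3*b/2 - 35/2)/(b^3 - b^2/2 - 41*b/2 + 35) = 1/(b - 2)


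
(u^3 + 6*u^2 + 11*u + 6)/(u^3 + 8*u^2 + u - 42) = (u^2 + 3*u + 2)/(u^2 + 5*u - 14)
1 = 1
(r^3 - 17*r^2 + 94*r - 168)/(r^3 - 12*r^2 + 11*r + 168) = (r^2 - 10*r + 24)/(r^2 - 5*r - 24)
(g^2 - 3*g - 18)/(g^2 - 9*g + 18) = (g + 3)/(g - 3)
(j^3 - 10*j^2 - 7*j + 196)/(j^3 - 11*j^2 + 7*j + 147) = (j + 4)/(j + 3)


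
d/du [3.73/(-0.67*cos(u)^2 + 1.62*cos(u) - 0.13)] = (6.0426 - 4.9982*cos(u))*sin(u)/(0.67*cos(u)^2 - 1.62*cos(u) + 0.13)^2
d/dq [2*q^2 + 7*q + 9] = 4*q + 7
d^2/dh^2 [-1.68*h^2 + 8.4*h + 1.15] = -3.36000000000000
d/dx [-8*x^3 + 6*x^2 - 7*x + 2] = -24*x^2 + 12*x - 7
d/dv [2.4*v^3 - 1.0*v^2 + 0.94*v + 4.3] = 7.2*v^2 - 2.0*v + 0.94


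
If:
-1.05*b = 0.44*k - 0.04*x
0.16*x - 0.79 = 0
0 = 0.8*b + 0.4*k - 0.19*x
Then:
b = -4.91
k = 12.16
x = 4.94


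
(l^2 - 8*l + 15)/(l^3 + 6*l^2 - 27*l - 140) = (l - 3)/(l^2 + 11*l + 28)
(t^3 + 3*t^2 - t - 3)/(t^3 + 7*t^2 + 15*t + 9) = (t - 1)/(t + 3)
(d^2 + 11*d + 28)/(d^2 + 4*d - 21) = (d + 4)/(d - 3)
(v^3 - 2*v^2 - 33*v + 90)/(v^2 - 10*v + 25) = (v^2 + 3*v - 18)/(v - 5)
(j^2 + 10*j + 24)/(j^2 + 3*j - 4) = (j + 6)/(j - 1)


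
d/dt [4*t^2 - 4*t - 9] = 8*t - 4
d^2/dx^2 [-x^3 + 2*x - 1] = -6*x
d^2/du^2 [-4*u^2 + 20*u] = -8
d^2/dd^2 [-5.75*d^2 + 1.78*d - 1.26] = -11.5000000000000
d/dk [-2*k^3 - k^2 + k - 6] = -6*k^2 - 2*k + 1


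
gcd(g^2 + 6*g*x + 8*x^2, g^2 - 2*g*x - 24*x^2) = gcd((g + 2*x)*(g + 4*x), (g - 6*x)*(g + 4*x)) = g + 4*x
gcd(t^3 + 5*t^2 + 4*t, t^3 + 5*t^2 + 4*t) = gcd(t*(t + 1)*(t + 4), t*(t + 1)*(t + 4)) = t^3 + 5*t^2 + 4*t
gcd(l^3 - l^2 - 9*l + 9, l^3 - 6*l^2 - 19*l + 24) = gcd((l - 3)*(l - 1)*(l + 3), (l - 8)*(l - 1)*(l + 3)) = l^2 + 2*l - 3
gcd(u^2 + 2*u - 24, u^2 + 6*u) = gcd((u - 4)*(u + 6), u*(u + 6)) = u + 6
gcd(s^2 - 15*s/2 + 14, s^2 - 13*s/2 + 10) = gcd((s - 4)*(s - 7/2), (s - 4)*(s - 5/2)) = s - 4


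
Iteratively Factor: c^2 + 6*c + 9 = (c + 3)*(c + 3)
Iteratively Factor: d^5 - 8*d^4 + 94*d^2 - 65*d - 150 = (d - 5)*(d^4 - 3*d^3 - 15*d^2 + 19*d + 30) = (d - 5)*(d + 1)*(d^3 - 4*d^2 - 11*d + 30) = (d - 5)*(d - 2)*(d + 1)*(d^2 - 2*d - 15) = (d - 5)*(d - 2)*(d + 1)*(d + 3)*(d - 5)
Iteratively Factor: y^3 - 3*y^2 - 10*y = (y)*(y^2 - 3*y - 10) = y*(y + 2)*(y - 5)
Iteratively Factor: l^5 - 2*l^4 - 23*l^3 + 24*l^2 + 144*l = (l + 3)*(l^4 - 5*l^3 - 8*l^2 + 48*l) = l*(l + 3)*(l^3 - 5*l^2 - 8*l + 48) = l*(l - 4)*(l + 3)*(l^2 - l - 12) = l*(l - 4)^2*(l + 3)*(l + 3)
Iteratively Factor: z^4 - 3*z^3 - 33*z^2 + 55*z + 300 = (z + 4)*(z^3 - 7*z^2 - 5*z + 75) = (z - 5)*(z + 4)*(z^2 - 2*z - 15) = (z - 5)*(z + 3)*(z + 4)*(z - 5)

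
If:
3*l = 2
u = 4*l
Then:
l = 2/3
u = 8/3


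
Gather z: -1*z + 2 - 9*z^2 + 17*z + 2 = -9*z^2 + 16*z + 4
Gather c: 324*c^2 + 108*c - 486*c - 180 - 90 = 324*c^2 - 378*c - 270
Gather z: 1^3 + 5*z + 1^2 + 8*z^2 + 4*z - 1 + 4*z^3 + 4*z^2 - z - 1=4*z^3 + 12*z^2 + 8*z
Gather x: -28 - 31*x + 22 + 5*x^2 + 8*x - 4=5*x^2 - 23*x - 10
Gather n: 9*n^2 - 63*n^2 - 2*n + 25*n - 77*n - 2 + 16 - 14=-54*n^2 - 54*n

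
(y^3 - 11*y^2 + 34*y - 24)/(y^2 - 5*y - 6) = (y^2 - 5*y + 4)/(y + 1)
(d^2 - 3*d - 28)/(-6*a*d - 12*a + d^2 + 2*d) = (-d^2 + 3*d + 28)/(6*a*d + 12*a - d^2 - 2*d)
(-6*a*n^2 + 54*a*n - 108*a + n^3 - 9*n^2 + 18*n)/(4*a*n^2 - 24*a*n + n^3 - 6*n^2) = (-6*a*n + 18*a + n^2 - 3*n)/(n*(4*a + n))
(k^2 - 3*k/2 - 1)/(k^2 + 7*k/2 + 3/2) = (k - 2)/(k + 3)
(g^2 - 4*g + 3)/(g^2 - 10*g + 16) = (g^2 - 4*g + 3)/(g^2 - 10*g + 16)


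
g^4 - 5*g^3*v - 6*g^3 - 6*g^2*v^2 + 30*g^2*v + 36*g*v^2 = g*(g - 6)*(g - 6*v)*(g + v)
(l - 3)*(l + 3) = l^2 - 9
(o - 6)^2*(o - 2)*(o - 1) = o^4 - 15*o^3 + 74*o^2 - 132*o + 72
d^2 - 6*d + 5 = (d - 5)*(d - 1)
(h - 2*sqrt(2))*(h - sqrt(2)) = h^2 - 3*sqrt(2)*h + 4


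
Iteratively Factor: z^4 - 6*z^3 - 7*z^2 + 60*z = (z + 3)*(z^3 - 9*z^2 + 20*z) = z*(z + 3)*(z^2 - 9*z + 20) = z*(z - 4)*(z + 3)*(z - 5)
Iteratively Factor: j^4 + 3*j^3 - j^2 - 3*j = (j + 3)*(j^3 - j) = (j - 1)*(j + 3)*(j^2 + j) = j*(j - 1)*(j + 3)*(j + 1)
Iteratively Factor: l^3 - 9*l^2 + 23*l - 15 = (l - 1)*(l^2 - 8*l + 15) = (l - 5)*(l - 1)*(l - 3)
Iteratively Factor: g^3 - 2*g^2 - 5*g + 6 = (g - 1)*(g^2 - g - 6) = (g - 3)*(g - 1)*(g + 2)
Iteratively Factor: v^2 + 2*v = (v + 2)*(v)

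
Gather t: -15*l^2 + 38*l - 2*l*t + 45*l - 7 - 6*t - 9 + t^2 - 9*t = -15*l^2 + 83*l + t^2 + t*(-2*l - 15) - 16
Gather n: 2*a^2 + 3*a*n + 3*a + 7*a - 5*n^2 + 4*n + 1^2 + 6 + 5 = 2*a^2 + 10*a - 5*n^2 + n*(3*a + 4) + 12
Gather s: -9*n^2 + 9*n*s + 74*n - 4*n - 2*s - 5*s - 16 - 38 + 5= -9*n^2 + 70*n + s*(9*n - 7) - 49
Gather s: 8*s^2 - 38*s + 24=8*s^2 - 38*s + 24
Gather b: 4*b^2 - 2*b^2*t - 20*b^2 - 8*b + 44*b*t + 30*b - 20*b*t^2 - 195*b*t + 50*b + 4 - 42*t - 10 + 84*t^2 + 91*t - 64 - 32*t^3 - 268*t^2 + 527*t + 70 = b^2*(-2*t - 16) + b*(-20*t^2 - 151*t + 72) - 32*t^3 - 184*t^2 + 576*t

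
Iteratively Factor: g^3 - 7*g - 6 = (g - 3)*(g^2 + 3*g + 2) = (g - 3)*(g + 2)*(g + 1)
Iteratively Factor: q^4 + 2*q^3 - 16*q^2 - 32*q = (q - 4)*(q^3 + 6*q^2 + 8*q) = (q - 4)*(q + 4)*(q^2 + 2*q) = (q - 4)*(q + 2)*(q + 4)*(q)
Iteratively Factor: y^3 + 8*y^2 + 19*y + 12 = (y + 4)*(y^2 + 4*y + 3) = (y + 3)*(y + 4)*(y + 1)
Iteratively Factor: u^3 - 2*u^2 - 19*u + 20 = (u - 1)*(u^2 - u - 20) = (u - 5)*(u - 1)*(u + 4)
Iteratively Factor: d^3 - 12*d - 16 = (d + 2)*(d^2 - 2*d - 8) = (d - 4)*(d + 2)*(d + 2)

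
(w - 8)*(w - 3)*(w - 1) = w^3 - 12*w^2 + 35*w - 24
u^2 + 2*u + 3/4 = (u + 1/2)*(u + 3/2)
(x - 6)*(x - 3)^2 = x^3 - 12*x^2 + 45*x - 54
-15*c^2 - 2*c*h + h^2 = (-5*c + h)*(3*c + h)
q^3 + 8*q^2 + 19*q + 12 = (q + 1)*(q + 3)*(q + 4)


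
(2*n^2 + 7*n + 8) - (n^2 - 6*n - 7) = n^2 + 13*n + 15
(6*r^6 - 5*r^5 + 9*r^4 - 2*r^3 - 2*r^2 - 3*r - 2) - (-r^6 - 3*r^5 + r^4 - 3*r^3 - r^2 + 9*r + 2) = 7*r^6 - 2*r^5 + 8*r^4 + r^3 - r^2 - 12*r - 4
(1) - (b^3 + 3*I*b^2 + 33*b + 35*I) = -b^3 - 3*I*b^2 - 33*b + 1 - 35*I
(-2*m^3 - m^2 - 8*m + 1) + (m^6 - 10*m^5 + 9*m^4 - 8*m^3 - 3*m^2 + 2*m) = m^6 - 10*m^5 + 9*m^4 - 10*m^3 - 4*m^2 - 6*m + 1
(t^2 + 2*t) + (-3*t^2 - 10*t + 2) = -2*t^2 - 8*t + 2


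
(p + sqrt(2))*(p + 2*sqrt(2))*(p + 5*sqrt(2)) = p^3 + 8*sqrt(2)*p^2 + 34*p + 20*sqrt(2)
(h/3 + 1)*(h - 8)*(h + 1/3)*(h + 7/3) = h^4/3 - 7*h^3/9 - 329*h^2/27 - 611*h/27 - 56/9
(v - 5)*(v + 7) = v^2 + 2*v - 35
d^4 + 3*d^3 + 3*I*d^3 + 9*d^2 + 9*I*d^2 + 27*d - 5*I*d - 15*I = (d + 3)*(d - I)^2*(d + 5*I)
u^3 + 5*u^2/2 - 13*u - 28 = (u - 7/2)*(u + 2)*(u + 4)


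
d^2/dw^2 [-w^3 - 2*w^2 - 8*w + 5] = -6*w - 4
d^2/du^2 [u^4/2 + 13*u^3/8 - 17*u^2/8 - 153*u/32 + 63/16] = 6*u^2 + 39*u/4 - 17/4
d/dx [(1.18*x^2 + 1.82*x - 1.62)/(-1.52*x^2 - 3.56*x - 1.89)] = (-1.4344*x^2 - 9.3852*x - 9.207)/(2.3104*x^4 + 10.8224*x^3 + 18.4192*x^2 + 13.4568*x + 3.5721)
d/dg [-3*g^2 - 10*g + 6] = -6*g - 10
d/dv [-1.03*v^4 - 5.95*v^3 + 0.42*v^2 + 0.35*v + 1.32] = -4.12*v^3 - 17.85*v^2 + 0.84*v + 0.35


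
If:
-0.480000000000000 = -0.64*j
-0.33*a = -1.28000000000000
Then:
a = 3.88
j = 0.75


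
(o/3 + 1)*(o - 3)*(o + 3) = o^3/3 + o^2 - 3*o - 9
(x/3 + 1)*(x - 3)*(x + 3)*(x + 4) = x^4/3 + 7*x^3/3 + x^2 - 21*x - 36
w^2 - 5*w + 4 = (w - 4)*(w - 1)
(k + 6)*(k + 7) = k^2 + 13*k + 42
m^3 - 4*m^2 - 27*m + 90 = (m - 6)*(m - 3)*(m + 5)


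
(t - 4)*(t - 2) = t^2 - 6*t + 8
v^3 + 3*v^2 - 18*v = v*(v - 3)*(v + 6)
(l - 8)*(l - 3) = l^2 - 11*l + 24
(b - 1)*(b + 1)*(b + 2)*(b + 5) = b^4 + 7*b^3 + 9*b^2 - 7*b - 10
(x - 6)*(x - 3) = x^2 - 9*x + 18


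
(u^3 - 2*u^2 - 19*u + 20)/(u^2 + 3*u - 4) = u - 5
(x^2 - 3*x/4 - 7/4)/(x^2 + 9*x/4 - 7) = (x + 1)/(x + 4)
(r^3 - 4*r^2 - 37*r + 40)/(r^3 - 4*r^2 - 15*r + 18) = (r^2 - 3*r - 40)/(r^2 - 3*r - 18)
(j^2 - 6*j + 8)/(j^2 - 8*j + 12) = (j - 4)/(j - 6)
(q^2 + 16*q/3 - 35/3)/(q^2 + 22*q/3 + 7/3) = (3*q - 5)/(3*q + 1)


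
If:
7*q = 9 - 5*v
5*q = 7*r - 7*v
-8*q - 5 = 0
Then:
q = -5/8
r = 78/35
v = 107/40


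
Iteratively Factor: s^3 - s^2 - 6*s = (s - 3)*(s^2 + 2*s) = s*(s - 3)*(s + 2)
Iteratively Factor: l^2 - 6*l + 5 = (l - 5)*(l - 1)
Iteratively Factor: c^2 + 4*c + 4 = (c + 2)*(c + 2)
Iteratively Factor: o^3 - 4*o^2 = (o)*(o^2 - 4*o) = o^2*(o - 4)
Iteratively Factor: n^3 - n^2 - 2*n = (n)*(n^2 - n - 2) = n*(n + 1)*(n - 2)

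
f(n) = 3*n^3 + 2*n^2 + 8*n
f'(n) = 9*n^2 + 4*n + 8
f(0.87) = 10.45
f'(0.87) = 18.29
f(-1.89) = -28.23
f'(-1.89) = 32.59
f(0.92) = 11.39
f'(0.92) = 19.30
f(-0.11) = -0.86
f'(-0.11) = 7.67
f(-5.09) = -384.52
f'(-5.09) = 220.81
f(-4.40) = -252.03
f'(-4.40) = 164.64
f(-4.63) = -291.92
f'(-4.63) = 182.41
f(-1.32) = -13.98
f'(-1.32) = 18.40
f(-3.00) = -87.00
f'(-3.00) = 77.00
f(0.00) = 0.00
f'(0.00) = 8.00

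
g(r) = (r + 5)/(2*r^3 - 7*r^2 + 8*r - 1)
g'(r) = (r + 5)*(-6*r^2 + 14*r - 8)/(2*r^3 - 7*r^2 + 8*r - 1)^2 + 1/(2*r^3 - 7*r^2 + 8*r - 1)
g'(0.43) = -9.09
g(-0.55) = -0.57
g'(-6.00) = 0.00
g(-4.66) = -0.00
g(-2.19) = -0.04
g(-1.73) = -0.07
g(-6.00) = 0.00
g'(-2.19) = -0.05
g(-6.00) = 0.00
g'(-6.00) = 0.00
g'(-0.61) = -1.14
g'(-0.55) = -1.39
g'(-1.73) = -0.10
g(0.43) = 4.16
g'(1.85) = -2.48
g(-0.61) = -0.49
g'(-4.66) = -0.00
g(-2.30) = -0.03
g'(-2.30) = -0.04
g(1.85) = 2.73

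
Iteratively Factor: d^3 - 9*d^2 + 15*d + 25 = (d - 5)*(d^2 - 4*d - 5) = (d - 5)^2*(d + 1)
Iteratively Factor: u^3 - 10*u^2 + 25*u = (u)*(u^2 - 10*u + 25) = u*(u - 5)*(u - 5)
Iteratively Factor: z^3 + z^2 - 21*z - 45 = (z - 5)*(z^2 + 6*z + 9) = (z - 5)*(z + 3)*(z + 3)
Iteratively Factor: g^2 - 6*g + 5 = (g - 1)*(g - 5)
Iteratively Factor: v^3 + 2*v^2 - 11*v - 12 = (v + 4)*(v^2 - 2*v - 3) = (v + 1)*(v + 4)*(v - 3)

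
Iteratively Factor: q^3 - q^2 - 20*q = (q + 4)*(q^2 - 5*q) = q*(q + 4)*(q - 5)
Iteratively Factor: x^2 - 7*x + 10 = (x - 5)*(x - 2)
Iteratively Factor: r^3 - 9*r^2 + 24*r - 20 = (r - 2)*(r^2 - 7*r + 10) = (r - 2)^2*(r - 5)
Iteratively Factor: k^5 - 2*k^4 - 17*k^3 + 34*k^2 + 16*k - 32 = (k - 2)*(k^4 - 17*k^2 + 16) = (k - 4)*(k - 2)*(k^3 + 4*k^2 - k - 4) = (k - 4)*(k - 2)*(k - 1)*(k^2 + 5*k + 4) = (k - 4)*(k - 2)*(k - 1)*(k + 4)*(k + 1)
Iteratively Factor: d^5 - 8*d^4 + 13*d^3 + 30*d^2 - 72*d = (d)*(d^4 - 8*d^3 + 13*d^2 + 30*d - 72) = d*(d + 2)*(d^3 - 10*d^2 + 33*d - 36) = d*(d - 4)*(d + 2)*(d^2 - 6*d + 9) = d*(d - 4)*(d - 3)*(d + 2)*(d - 3)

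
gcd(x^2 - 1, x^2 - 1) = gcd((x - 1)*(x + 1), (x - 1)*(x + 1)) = x^2 - 1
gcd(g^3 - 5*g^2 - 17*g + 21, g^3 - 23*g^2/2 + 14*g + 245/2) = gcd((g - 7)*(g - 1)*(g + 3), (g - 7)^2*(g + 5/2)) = g - 7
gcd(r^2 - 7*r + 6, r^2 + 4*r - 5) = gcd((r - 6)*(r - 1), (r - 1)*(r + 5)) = r - 1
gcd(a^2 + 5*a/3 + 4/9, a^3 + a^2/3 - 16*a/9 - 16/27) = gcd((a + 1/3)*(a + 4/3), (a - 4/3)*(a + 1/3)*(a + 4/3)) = a^2 + 5*a/3 + 4/9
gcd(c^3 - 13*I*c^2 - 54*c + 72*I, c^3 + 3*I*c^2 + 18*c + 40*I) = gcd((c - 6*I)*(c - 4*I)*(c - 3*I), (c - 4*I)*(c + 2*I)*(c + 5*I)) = c - 4*I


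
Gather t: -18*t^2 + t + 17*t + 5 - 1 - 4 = -18*t^2 + 18*t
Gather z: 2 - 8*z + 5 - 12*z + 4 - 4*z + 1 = 12 - 24*z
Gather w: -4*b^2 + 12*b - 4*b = -4*b^2 + 8*b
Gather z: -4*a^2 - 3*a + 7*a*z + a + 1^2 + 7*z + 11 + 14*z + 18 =-4*a^2 - 2*a + z*(7*a + 21) + 30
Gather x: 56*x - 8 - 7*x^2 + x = -7*x^2 + 57*x - 8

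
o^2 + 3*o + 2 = (o + 1)*(o + 2)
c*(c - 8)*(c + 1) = c^3 - 7*c^2 - 8*c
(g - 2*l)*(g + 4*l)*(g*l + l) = g^3*l + 2*g^2*l^2 + g^2*l - 8*g*l^3 + 2*g*l^2 - 8*l^3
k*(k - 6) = k^2 - 6*k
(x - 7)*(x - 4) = x^2 - 11*x + 28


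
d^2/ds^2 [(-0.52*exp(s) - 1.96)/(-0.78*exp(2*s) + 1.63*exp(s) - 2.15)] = (0.316368*exp(4*s) + 5.430984*exp(3*s) - 12.708072*exp(2*s) - 6.117816*exp(s) + 9.27252)*exp(s)/(0.474552*exp(6*s) - 2.975076*exp(5*s) + 10.141326*exp(4*s) - 20.731807*exp(3*s) + 27.953655*exp(2*s) - 22.604025*exp(s) + 9.938375)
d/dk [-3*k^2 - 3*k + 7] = -6*k - 3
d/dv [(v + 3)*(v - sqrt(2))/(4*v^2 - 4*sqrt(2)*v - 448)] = (-(v + 3)*(v - sqrt(2))*(2*v - sqrt(2)) + (-2*v - 3 + sqrt(2))*(-v^2 + sqrt(2)*v + 112))/(4*(-v^2 + sqrt(2)*v + 112)^2)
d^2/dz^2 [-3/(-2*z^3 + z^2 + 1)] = 6*(-4*z^2*(3*z - 1)^2 + (1 - 6*z)*(-2*z^3 + z^2 + 1))/(-2*z^3 + z^2 + 1)^3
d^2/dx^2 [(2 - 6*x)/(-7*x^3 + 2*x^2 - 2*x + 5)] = 4*(441*x^5 - 420*x^4 + 82*x^3 + 576*x^2 - 183*x + 36)/(343*x^9 - 294*x^8 + 378*x^7 - 911*x^6 + 528*x^5 - 504*x^4 + 653*x^3 - 210*x^2 + 150*x - 125)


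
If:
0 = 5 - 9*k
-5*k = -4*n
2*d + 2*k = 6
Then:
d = 22/9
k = 5/9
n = 25/36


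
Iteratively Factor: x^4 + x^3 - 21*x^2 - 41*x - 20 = (x + 1)*(x^3 - 21*x - 20) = (x + 1)*(x + 4)*(x^2 - 4*x - 5) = (x - 5)*(x + 1)*(x + 4)*(x + 1)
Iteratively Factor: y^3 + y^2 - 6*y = (y - 2)*(y^2 + 3*y) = y*(y - 2)*(y + 3)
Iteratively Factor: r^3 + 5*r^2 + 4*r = (r + 4)*(r^2 + r) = (r + 1)*(r + 4)*(r)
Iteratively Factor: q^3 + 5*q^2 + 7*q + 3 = (q + 1)*(q^2 + 4*q + 3) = (q + 1)^2*(q + 3)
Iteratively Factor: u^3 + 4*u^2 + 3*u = (u + 3)*(u^2 + u) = u*(u + 3)*(u + 1)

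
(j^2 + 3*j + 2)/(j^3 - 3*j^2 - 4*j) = (j + 2)/(j*(j - 4))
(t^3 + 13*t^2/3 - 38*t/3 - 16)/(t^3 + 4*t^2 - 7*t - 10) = (t^2 + 10*t/3 - 16)/(t^2 + 3*t - 10)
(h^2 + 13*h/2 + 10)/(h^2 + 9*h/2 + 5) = (h + 4)/(h + 2)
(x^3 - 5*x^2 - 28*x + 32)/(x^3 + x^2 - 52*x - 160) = (x - 1)/(x + 5)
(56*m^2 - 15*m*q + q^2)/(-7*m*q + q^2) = (-8*m + q)/q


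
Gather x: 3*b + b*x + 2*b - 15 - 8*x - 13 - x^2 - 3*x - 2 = 5*b - x^2 + x*(b - 11) - 30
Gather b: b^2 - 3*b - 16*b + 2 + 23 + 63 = b^2 - 19*b + 88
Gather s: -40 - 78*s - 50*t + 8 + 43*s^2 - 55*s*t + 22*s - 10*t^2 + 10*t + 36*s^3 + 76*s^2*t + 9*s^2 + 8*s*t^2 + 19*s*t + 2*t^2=36*s^3 + s^2*(76*t + 52) + s*(8*t^2 - 36*t - 56) - 8*t^2 - 40*t - 32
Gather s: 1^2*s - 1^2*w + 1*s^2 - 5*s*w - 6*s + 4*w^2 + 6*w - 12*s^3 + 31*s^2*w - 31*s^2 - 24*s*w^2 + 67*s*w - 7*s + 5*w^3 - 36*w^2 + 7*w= -12*s^3 + s^2*(31*w - 30) + s*(-24*w^2 + 62*w - 12) + 5*w^3 - 32*w^2 + 12*w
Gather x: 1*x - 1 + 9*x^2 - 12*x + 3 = 9*x^2 - 11*x + 2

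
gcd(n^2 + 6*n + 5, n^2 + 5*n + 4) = n + 1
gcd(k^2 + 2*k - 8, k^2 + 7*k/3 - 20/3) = k + 4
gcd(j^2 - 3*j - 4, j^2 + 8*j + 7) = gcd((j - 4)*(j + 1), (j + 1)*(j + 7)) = j + 1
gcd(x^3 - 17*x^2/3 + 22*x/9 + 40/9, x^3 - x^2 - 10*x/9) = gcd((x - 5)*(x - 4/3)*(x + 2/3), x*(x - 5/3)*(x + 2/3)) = x + 2/3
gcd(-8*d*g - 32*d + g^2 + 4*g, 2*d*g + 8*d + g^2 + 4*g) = g + 4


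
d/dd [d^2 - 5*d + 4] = 2*d - 5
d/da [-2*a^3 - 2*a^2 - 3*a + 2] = -6*a^2 - 4*a - 3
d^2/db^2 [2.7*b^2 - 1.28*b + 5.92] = 5.40000000000000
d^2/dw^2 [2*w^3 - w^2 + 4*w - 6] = 12*w - 2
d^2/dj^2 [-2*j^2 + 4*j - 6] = -4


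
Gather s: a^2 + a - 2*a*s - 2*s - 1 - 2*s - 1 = a^2 + a + s*(-2*a - 4) - 2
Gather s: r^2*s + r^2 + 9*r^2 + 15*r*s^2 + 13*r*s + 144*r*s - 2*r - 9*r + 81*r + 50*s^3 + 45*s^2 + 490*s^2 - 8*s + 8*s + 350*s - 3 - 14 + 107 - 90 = 10*r^2 + 70*r + 50*s^3 + s^2*(15*r + 535) + s*(r^2 + 157*r + 350)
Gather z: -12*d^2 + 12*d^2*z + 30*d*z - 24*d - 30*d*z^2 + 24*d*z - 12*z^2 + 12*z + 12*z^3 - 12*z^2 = -12*d^2 - 24*d + 12*z^3 + z^2*(-30*d - 24) + z*(12*d^2 + 54*d + 12)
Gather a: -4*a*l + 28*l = -4*a*l + 28*l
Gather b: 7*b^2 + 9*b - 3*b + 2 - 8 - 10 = 7*b^2 + 6*b - 16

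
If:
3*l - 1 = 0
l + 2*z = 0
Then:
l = 1/3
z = -1/6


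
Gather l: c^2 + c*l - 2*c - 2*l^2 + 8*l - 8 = c^2 - 2*c - 2*l^2 + l*(c + 8) - 8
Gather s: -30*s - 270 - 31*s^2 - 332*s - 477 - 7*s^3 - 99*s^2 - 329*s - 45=-7*s^3 - 130*s^2 - 691*s - 792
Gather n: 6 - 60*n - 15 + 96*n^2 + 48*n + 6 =96*n^2 - 12*n - 3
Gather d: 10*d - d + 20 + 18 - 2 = 9*d + 36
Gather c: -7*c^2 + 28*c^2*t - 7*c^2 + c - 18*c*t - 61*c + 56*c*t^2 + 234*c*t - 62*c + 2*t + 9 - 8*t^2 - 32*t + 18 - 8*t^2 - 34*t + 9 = c^2*(28*t - 14) + c*(56*t^2 + 216*t - 122) - 16*t^2 - 64*t + 36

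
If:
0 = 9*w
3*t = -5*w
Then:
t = 0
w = 0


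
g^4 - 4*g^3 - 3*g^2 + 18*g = g*(g - 3)^2*(g + 2)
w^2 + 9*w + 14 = (w + 2)*(w + 7)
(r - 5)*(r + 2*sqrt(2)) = r^2 - 5*r + 2*sqrt(2)*r - 10*sqrt(2)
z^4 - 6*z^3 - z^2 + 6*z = z*(z - 6)*(z - 1)*(z + 1)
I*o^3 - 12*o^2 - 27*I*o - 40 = (o + 5*I)*(o + 8*I)*(I*o + 1)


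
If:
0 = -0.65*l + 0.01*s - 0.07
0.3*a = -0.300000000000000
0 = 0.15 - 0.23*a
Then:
No Solution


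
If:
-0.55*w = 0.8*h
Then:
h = -0.6875*w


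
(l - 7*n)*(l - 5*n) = l^2 - 12*l*n + 35*n^2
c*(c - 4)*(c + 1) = c^3 - 3*c^2 - 4*c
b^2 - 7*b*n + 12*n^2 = (b - 4*n)*(b - 3*n)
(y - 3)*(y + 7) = y^2 + 4*y - 21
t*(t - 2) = t^2 - 2*t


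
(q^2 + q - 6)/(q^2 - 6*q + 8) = (q + 3)/(q - 4)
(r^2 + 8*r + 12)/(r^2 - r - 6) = (r + 6)/(r - 3)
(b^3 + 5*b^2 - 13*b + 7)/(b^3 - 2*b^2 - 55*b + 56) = (b - 1)/(b - 8)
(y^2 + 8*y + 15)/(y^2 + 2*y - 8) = (y^2 + 8*y + 15)/(y^2 + 2*y - 8)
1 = 1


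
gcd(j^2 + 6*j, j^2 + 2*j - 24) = j + 6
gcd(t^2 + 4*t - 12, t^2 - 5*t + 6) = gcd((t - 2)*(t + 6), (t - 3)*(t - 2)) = t - 2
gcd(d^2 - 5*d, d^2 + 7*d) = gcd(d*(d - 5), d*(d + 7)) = d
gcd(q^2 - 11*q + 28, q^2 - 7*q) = q - 7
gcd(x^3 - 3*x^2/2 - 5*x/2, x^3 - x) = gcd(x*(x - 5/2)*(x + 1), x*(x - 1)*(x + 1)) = x^2 + x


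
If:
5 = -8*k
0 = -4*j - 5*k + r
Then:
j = r/4 + 25/32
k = -5/8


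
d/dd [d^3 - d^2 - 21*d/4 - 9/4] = 3*d^2 - 2*d - 21/4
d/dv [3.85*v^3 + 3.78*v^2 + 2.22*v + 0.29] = 11.55*v^2 + 7.56*v + 2.22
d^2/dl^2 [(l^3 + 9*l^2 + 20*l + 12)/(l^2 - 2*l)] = 12*(7*l^3 + 6*l^2 - 12*l + 8)/(l^3*(l^3 - 6*l^2 + 12*l - 8))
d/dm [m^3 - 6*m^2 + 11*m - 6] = 3*m^2 - 12*m + 11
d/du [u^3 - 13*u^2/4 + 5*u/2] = 3*u^2 - 13*u/2 + 5/2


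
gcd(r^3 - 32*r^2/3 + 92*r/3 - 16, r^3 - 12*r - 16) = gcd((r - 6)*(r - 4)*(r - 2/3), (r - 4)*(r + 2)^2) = r - 4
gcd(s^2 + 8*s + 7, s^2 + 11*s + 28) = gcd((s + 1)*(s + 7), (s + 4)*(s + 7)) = s + 7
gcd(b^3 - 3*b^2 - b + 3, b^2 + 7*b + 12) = 1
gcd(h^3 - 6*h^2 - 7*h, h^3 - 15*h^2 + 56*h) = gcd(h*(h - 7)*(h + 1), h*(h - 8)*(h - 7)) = h^2 - 7*h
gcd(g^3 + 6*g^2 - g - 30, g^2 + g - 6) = g^2 + g - 6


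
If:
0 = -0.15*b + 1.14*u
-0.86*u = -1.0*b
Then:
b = 0.00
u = 0.00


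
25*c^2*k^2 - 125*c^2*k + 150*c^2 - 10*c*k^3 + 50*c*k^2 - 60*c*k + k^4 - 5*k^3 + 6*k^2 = (-5*c + k)^2*(k - 3)*(k - 2)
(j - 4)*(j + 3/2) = j^2 - 5*j/2 - 6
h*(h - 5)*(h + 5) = h^3 - 25*h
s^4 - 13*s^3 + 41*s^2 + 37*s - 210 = (s - 7)*(s - 5)*(s - 3)*(s + 2)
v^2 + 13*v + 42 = (v + 6)*(v + 7)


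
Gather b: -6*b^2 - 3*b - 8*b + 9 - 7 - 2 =-6*b^2 - 11*b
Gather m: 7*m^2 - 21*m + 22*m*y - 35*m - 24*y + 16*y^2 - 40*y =7*m^2 + m*(22*y - 56) + 16*y^2 - 64*y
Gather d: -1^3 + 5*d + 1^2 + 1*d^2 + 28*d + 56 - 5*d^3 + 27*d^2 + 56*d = -5*d^3 + 28*d^2 + 89*d + 56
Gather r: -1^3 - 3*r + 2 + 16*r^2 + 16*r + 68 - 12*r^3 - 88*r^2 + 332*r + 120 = -12*r^3 - 72*r^2 + 345*r + 189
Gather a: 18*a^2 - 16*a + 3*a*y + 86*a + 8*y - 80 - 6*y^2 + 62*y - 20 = 18*a^2 + a*(3*y + 70) - 6*y^2 + 70*y - 100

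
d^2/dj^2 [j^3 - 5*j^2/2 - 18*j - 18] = 6*j - 5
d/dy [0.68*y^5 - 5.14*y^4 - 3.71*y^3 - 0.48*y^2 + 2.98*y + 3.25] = 3.4*y^4 - 20.56*y^3 - 11.13*y^2 - 0.96*y + 2.98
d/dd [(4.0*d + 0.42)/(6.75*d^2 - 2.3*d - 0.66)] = (27.0*d^2 - 9.2*d - (4.0*d + 0.42)*(13.5*d - 2.3) - 2.64)/(-6.75*d^2 + 2.3*d + 0.66)^2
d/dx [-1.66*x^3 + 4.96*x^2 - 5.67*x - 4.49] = -4.98*x^2 + 9.92*x - 5.67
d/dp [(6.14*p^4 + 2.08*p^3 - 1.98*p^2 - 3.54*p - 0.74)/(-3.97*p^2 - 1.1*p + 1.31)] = (-48.7516*p^5 - 28.5196*p^4 + 27.5976*p^3 - 3.7014*p^2 - 11.0632*p - 5.4514)/(15.7609*p^4 + 8.734*p^3 - 9.1914*p^2 - 2.882*p + 1.7161)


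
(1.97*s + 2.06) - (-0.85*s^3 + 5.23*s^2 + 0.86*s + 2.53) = 0.85*s^3 - 5.23*s^2 + 1.11*s - 0.47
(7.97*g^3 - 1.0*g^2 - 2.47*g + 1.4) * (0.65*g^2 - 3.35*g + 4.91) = 5.1805*g^5 - 27.3495*g^4 + 40.8772*g^3 + 4.2745*g^2 - 16.8177*g + 6.874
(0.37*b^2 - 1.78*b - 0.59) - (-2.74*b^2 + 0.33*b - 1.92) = 3.11*b^2 - 2.11*b + 1.33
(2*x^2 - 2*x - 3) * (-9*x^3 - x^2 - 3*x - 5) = -18*x^5 + 16*x^4 + 23*x^3 - x^2 + 19*x + 15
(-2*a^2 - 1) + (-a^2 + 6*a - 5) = -3*a^2 + 6*a - 6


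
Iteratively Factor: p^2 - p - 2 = (p + 1)*(p - 2)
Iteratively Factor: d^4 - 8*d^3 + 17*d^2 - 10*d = (d - 1)*(d^3 - 7*d^2 + 10*d) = (d - 2)*(d - 1)*(d^2 - 5*d) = d*(d - 2)*(d - 1)*(d - 5)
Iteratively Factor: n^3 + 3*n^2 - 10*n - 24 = (n + 2)*(n^2 + n - 12) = (n + 2)*(n + 4)*(n - 3)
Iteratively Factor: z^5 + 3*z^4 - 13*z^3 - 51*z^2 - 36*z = (z - 4)*(z^4 + 7*z^3 + 15*z^2 + 9*z) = (z - 4)*(z + 3)*(z^3 + 4*z^2 + 3*z) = z*(z - 4)*(z + 3)*(z^2 + 4*z + 3) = z*(z - 4)*(z + 1)*(z + 3)*(z + 3)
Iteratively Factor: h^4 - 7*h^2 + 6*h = (h + 3)*(h^3 - 3*h^2 + 2*h) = (h - 1)*(h + 3)*(h^2 - 2*h) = h*(h - 1)*(h + 3)*(h - 2)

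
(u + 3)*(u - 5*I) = u^2 + 3*u - 5*I*u - 15*I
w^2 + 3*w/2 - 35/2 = (w - 7/2)*(w + 5)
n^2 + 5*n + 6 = (n + 2)*(n + 3)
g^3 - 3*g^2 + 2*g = g*(g - 2)*(g - 1)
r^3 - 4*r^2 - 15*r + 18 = (r - 6)*(r - 1)*(r + 3)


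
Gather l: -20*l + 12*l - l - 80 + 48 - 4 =-9*l - 36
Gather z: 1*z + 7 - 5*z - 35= -4*z - 28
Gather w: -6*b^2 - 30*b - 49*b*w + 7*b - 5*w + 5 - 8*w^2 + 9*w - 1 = -6*b^2 - 23*b - 8*w^2 + w*(4 - 49*b) + 4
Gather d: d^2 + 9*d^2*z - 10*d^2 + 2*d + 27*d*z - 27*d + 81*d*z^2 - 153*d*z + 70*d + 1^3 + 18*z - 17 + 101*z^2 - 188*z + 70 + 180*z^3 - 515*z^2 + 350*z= d^2*(9*z - 9) + d*(81*z^2 - 126*z + 45) + 180*z^3 - 414*z^2 + 180*z + 54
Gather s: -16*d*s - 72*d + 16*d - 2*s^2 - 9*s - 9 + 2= -56*d - 2*s^2 + s*(-16*d - 9) - 7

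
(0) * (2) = 0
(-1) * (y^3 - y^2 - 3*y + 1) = -y^3 + y^2 + 3*y - 1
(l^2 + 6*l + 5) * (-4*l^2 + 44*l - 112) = -4*l^4 + 20*l^3 + 132*l^2 - 452*l - 560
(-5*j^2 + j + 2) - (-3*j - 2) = -5*j^2 + 4*j + 4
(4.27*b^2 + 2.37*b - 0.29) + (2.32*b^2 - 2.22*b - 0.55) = 6.59*b^2 + 0.15*b - 0.84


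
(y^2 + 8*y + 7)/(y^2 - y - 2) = (y + 7)/(y - 2)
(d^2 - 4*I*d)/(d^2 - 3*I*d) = (d - 4*I)/(d - 3*I)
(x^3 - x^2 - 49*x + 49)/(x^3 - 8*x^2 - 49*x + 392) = (x - 1)/(x - 8)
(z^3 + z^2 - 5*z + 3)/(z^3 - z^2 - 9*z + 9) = (z - 1)/(z - 3)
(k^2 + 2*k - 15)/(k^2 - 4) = (k^2 + 2*k - 15)/(k^2 - 4)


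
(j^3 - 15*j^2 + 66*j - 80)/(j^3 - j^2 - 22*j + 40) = (j^2 - 13*j + 40)/(j^2 + j - 20)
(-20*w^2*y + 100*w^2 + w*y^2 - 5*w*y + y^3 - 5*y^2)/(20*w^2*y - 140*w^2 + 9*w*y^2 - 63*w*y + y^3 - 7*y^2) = (-4*w*y + 20*w + y^2 - 5*y)/(4*w*y - 28*w + y^2 - 7*y)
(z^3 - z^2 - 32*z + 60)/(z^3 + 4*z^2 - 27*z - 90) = (z - 2)/(z + 3)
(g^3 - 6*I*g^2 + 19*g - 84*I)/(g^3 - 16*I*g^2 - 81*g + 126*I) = (g + 4*I)/(g - 6*I)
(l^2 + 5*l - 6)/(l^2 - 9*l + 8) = (l + 6)/(l - 8)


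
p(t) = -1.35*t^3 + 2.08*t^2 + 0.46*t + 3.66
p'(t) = -4.05*t^2 + 4.16*t + 0.46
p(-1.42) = 11.07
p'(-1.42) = -13.61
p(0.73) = 4.58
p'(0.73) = 1.34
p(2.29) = -0.59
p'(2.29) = -11.25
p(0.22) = 3.85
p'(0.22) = 1.18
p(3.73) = -35.74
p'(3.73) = -40.37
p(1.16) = 4.89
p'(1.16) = -0.16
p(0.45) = 4.17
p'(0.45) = 1.51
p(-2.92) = 53.66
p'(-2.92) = -46.22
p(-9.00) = 1152.15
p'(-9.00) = -365.03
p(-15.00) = 5021.01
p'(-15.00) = -973.19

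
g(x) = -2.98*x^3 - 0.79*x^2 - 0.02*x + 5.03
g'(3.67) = -126.23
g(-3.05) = 82.29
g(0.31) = 4.86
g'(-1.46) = -16.77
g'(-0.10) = 0.05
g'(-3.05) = -78.37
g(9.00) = -2231.56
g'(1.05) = -11.54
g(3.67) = -152.99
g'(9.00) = -738.38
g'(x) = -8.94*x^2 - 1.58*x - 0.02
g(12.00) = -5258.41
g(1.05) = 0.69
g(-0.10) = 5.03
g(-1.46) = 12.65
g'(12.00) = -1306.34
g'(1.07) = -11.95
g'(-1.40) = -15.33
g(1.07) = 0.45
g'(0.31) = -1.37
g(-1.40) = 11.69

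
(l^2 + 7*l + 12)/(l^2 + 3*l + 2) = (l^2 + 7*l + 12)/(l^2 + 3*l + 2)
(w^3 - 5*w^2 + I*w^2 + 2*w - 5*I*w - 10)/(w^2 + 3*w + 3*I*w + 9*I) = (w^3 + w^2*(-5 + I) + w*(2 - 5*I) - 10)/(w^2 + 3*w*(1 + I) + 9*I)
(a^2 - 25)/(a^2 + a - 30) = (a + 5)/(a + 6)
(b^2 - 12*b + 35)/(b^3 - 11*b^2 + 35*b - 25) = (b - 7)/(b^2 - 6*b + 5)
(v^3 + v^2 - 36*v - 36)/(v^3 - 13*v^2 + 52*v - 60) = (v^2 + 7*v + 6)/(v^2 - 7*v + 10)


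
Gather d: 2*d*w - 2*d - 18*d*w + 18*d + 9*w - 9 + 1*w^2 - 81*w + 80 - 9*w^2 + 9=d*(16 - 16*w) - 8*w^2 - 72*w + 80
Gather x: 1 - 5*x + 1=2 - 5*x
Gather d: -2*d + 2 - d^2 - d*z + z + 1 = -d^2 + d*(-z - 2) + z + 3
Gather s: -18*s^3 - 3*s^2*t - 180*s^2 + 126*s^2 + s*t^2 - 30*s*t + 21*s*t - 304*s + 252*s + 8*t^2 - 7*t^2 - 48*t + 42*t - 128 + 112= -18*s^3 + s^2*(-3*t - 54) + s*(t^2 - 9*t - 52) + t^2 - 6*t - 16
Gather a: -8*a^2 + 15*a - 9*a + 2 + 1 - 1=-8*a^2 + 6*a + 2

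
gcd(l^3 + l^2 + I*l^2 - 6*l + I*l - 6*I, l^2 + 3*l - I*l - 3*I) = l + 3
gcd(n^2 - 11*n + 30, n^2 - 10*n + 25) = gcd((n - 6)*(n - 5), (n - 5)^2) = n - 5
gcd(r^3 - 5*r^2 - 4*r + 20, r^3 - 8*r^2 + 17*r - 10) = r^2 - 7*r + 10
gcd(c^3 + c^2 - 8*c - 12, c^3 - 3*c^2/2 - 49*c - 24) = 1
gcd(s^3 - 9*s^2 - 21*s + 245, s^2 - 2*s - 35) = s^2 - 2*s - 35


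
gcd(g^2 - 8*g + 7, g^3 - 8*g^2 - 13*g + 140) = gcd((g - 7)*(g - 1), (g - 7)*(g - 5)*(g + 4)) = g - 7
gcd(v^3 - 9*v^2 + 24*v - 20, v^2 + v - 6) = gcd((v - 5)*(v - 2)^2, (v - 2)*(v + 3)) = v - 2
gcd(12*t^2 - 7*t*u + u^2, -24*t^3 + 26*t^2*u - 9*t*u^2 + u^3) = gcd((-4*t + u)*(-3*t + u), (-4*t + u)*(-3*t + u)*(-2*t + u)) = 12*t^2 - 7*t*u + u^2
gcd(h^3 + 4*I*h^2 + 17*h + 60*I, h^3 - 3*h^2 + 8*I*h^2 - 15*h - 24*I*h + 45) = h^2 + 8*I*h - 15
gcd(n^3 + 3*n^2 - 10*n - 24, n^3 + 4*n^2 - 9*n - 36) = n^2 + n - 12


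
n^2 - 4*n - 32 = (n - 8)*(n + 4)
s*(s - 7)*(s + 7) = s^3 - 49*s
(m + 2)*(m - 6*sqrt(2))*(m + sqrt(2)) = m^3 - 5*sqrt(2)*m^2 + 2*m^2 - 10*sqrt(2)*m - 12*m - 24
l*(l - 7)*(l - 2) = l^3 - 9*l^2 + 14*l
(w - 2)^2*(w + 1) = w^3 - 3*w^2 + 4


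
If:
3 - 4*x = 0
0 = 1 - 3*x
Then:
No Solution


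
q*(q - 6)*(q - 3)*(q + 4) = q^4 - 5*q^3 - 18*q^2 + 72*q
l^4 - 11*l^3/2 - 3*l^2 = l^2*(l - 6)*(l + 1/2)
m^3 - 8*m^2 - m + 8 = (m - 8)*(m - 1)*(m + 1)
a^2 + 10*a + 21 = (a + 3)*(a + 7)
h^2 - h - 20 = (h - 5)*(h + 4)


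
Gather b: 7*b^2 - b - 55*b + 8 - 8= 7*b^2 - 56*b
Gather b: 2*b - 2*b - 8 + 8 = 0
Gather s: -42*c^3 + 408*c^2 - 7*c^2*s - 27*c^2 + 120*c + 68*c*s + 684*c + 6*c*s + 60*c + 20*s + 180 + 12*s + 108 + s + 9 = -42*c^3 + 381*c^2 + 864*c + s*(-7*c^2 + 74*c + 33) + 297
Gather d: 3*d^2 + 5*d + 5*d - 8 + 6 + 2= 3*d^2 + 10*d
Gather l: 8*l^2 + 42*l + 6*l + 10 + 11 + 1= 8*l^2 + 48*l + 22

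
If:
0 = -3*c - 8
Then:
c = -8/3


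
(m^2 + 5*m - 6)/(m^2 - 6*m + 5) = (m + 6)/(m - 5)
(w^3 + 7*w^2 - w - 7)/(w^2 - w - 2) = (w^2 + 6*w - 7)/(w - 2)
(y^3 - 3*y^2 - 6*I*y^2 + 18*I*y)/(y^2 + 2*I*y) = (y^2 - 3*y - 6*I*y + 18*I)/(y + 2*I)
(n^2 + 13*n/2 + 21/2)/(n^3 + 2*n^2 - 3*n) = (n + 7/2)/(n*(n - 1))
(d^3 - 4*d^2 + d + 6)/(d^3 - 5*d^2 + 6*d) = (d + 1)/d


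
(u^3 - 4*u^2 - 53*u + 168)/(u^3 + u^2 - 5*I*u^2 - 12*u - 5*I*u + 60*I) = (u^2 - u - 56)/(u^2 + u*(4 - 5*I) - 20*I)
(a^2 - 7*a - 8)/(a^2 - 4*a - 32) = (a + 1)/(a + 4)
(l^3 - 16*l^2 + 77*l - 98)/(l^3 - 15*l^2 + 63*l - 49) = (l - 2)/(l - 1)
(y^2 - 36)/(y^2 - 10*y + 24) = (y + 6)/(y - 4)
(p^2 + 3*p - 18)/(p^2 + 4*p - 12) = (p - 3)/(p - 2)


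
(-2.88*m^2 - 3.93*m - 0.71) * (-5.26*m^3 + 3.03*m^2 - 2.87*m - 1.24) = 15.1488*m^5 + 11.9454*m^4 + 0.0922999999999998*m^3 + 12.699*m^2 + 6.9109*m + 0.8804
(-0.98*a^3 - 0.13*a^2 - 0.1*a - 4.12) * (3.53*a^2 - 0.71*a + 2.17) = -3.4594*a^5 + 0.2369*a^4 - 2.3873*a^3 - 14.7547*a^2 + 2.7082*a - 8.9404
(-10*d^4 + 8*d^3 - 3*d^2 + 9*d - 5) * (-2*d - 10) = 20*d^5 + 84*d^4 - 74*d^3 + 12*d^2 - 80*d + 50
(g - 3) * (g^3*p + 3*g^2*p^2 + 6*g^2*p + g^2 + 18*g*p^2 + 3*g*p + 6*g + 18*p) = g^4*p + 3*g^3*p^2 + 3*g^3*p + g^3 + 9*g^2*p^2 - 15*g^2*p + 3*g^2 - 54*g*p^2 + 9*g*p - 18*g - 54*p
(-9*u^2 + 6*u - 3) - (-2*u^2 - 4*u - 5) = -7*u^2 + 10*u + 2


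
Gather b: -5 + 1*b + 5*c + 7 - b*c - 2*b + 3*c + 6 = b*(-c - 1) + 8*c + 8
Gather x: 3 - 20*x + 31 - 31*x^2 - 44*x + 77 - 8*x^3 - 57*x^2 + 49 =-8*x^3 - 88*x^2 - 64*x + 160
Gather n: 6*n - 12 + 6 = 6*n - 6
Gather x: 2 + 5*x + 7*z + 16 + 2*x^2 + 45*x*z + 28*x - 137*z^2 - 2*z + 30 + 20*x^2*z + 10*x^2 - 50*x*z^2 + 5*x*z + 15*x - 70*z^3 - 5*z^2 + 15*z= x^2*(20*z + 12) + x*(-50*z^2 + 50*z + 48) - 70*z^3 - 142*z^2 + 20*z + 48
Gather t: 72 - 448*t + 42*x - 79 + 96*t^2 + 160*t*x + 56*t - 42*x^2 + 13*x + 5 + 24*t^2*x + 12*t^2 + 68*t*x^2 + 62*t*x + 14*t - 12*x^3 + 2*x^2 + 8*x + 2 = t^2*(24*x + 108) + t*(68*x^2 + 222*x - 378) - 12*x^3 - 40*x^2 + 63*x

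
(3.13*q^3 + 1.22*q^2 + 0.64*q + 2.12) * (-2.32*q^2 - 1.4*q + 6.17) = -7.2616*q^5 - 7.2124*q^4 + 16.1193*q^3 + 1.713*q^2 + 0.9808*q + 13.0804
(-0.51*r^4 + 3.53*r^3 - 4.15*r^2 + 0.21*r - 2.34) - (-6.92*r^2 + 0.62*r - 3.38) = -0.51*r^4 + 3.53*r^3 + 2.77*r^2 - 0.41*r + 1.04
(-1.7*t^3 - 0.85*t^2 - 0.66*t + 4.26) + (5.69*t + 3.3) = -1.7*t^3 - 0.85*t^2 + 5.03*t + 7.56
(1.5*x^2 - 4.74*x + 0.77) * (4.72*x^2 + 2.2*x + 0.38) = 7.08*x^4 - 19.0728*x^3 - 6.2236*x^2 - 0.1072*x + 0.2926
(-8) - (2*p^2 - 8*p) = -2*p^2 + 8*p - 8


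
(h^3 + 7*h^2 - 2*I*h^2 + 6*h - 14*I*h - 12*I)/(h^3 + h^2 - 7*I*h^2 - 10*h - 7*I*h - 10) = (h + 6)/(h - 5*I)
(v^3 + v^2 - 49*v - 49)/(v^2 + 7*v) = v - 6 - 7/v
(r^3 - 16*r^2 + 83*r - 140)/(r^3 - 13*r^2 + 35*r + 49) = (r^2 - 9*r + 20)/(r^2 - 6*r - 7)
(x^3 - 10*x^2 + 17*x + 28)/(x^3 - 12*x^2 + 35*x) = (x^2 - 3*x - 4)/(x*(x - 5))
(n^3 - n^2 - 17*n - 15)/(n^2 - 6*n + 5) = (n^2 + 4*n + 3)/(n - 1)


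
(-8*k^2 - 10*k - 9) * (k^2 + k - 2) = -8*k^4 - 18*k^3 - 3*k^2 + 11*k + 18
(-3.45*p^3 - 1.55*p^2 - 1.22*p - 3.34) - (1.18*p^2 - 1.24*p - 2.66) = -3.45*p^3 - 2.73*p^2 + 0.02*p - 0.68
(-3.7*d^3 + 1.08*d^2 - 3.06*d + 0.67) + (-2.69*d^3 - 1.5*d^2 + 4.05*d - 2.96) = -6.39*d^3 - 0.42*d^2 + 0.99*d - 2.29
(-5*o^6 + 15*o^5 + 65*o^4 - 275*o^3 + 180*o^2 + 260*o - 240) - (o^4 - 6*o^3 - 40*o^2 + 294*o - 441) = -5*o^6 + 15*o^5 + 64*o^4 - 269*o^3 + 220*o^2 - 34*o + 201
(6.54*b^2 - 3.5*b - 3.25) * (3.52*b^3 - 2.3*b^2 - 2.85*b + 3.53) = 23.0208*b^5 - 27.362*b^4 - 22.029*b^3 + 40.5362*b^2 - 3.0925*b - 11.4725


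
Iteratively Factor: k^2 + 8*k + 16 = (k + 4)*(k + 4)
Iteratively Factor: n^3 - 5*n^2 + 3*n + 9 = (n - 3)*(n^2 - 2*n - 3) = (n - 3)*(n + 1)*(n - 3)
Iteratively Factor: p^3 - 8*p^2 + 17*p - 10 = (p - 5)*(p^2 - 3*p + 2) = (p - 5)*(p - 2)*(p - 1)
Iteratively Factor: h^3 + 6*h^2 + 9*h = (h)*(h^2 + 6*h + 9) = h*(h + 3)*(h + 3)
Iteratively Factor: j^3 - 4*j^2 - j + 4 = (j - 4)*(j^2 - 1) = (j - 4)*(j - 1)*(j + 1)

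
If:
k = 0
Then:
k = 0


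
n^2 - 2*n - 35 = (n - 7)*(n + 5)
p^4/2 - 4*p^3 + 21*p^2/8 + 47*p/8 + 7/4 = (p/2 + 1/4)*(p - 7)*(p - 2)*(p + 1/2)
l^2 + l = l*(l + 1)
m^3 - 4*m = m*(m - 2)*(m + 2)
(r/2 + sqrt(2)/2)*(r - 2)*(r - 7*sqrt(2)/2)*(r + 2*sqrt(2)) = r^4/2 - r^3 - sqrt(2)*r^3/4 - 17*r^2/2 + sqrt(2)*r^2/2 - 7*sqrt(2)*r + 17*r + 14*sqrt(2)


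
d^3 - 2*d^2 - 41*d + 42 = (d - 7)*(d - 1)*(d + 6)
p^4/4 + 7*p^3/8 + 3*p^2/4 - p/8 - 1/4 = (p/4 + 1/2)*(p - 1/2)*(p + 1)^2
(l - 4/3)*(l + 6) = l^2 + 14*l/3 - 8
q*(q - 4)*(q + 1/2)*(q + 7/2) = q^4 - 57*q^2/4 - 7*q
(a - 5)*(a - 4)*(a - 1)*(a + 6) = a^4 - 4*a^3 - 31*a^2 + 154*a - 120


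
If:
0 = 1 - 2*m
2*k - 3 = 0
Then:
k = 3/2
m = 1/2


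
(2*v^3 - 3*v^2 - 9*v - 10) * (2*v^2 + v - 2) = 4*v^5 - 4*v^4 - 25*v^3 - 23*v^2 + 8*v + 20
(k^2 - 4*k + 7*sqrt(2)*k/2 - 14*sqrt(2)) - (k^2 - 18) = -4*k + 7*sqrt(2)*k/2 - 14*sqrt(2) + 18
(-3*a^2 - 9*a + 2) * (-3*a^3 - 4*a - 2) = 9*a^5 + 27*a^4 + 6*a^3 + 42*a^2 + 10*a - 4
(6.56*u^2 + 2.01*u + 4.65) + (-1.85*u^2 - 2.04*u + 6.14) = 4.71*u^2 - 0.0300000000000002*u + 10.79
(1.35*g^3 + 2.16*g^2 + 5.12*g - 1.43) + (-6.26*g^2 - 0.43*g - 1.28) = 1.35*g^3 - 4.1*g^2 + 4.69*g - 2.71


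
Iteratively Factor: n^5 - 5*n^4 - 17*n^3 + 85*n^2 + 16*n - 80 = (n - 1)*(n^4 - 4*n^3 - 21*n^2 + 64*n + 80) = (n - 1)*(n + 1)*(n^3 - 5*n^2 - 16*n + 80) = (n - 4)*(n - 1)*(n + 1)*(n^2 - n - 20) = (n - 4)*(n - 1)*(n + 1)*(n + 4)*(n - 5)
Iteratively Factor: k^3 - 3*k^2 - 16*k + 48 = (k - 3)*(k^2 - 16) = (k - 4)*(k - 3)*(k + 4)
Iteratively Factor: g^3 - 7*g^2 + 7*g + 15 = (g - 5)*(g^2 - 2*g - 3) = (g - 5)*(g + 1)*(g - 3)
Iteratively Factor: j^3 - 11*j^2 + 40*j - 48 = (j - 4)*(j^2 - 7*j + 12) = (j - 4)^2*(j - 3)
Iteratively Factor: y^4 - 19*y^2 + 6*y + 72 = (y + 4)*(y^3 - 4*y^2 - 3*y + 18) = (y - 3)*(y + 4)*(y^2 - y - 6) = (y - 3)^2*(y + 4)*(y + 2)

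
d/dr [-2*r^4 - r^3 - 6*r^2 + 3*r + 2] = -8*r^3 - 3*r^2 - 12*r + 3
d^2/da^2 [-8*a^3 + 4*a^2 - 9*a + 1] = 8 - 48*a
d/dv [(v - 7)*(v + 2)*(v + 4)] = 3*v^2 - 2*v - 34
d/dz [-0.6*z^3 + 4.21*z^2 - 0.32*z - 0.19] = -1.8*z^2 + 8.42*z - 0.32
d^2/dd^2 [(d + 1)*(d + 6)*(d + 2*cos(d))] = -2*d^2*cos(d) - 8*d*sin(d) - 14*d*cos(d) + 6*d - 28*sin(d) - 8*cos(d) + 14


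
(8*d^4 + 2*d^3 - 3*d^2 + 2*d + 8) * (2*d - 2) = 16*d^5 - 12*d^4 - 10*d^3 + 10*d^2 + 12*d - 16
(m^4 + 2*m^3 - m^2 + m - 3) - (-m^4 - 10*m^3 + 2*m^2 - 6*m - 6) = 2*m^4 + 12*m^3 - 3*m^2 + 7*m + 3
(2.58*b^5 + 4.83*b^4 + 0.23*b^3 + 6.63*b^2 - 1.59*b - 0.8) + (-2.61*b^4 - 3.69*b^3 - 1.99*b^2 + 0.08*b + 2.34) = 2.58*b^5 + 2.22*b^4 - 3.46*b^3 + 4.64*b^2 - 1.51*b + 1.54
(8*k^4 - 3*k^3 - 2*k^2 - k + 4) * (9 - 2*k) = -16*k^5 + 78*k^4 - 23*k^3 - 16*k^2 - 17*k + 36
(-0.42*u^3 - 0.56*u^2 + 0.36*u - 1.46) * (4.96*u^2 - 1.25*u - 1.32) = -2.0832*u^5 - 2.2526*u^4 + 3.04*u^3 - 6.9524*u^2 + 1.3498*u + 1.9272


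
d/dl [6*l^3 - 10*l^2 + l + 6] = 18*l^2 - 20*l + 1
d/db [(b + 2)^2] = 2*b + 4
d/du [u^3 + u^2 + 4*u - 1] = 3*u^2 + 2*u + 4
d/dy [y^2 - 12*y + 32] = 2*y - 12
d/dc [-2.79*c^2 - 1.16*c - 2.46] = -5.58*c - 1.16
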